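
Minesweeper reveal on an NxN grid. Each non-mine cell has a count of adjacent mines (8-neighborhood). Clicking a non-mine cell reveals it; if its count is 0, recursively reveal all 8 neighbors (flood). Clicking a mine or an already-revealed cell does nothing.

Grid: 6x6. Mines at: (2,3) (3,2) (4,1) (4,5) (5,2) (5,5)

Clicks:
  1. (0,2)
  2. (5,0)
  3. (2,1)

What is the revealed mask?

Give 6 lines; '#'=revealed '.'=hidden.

Answer: ######
######
###.##
##..##
......
#.....

Derivation:
Click 1 (0,2) count=0: revealed 21 new [(0,0) (0,1) (0,2) (0,3) (0,4) (0,5) (1,0) (1,1) (1,2) (1,3) (1,4) (1,5) (2,0) (2,1) (2,2) (2,4) (2,5) (3,0) (3,1) (3,4) (3,5)] -> total=21
Click 2 (5,0) count=1: revealed 1 new [(5,0)] -> total=22
Click 3 (2,1) count=1: revealed 0 new [(none)] -> total=22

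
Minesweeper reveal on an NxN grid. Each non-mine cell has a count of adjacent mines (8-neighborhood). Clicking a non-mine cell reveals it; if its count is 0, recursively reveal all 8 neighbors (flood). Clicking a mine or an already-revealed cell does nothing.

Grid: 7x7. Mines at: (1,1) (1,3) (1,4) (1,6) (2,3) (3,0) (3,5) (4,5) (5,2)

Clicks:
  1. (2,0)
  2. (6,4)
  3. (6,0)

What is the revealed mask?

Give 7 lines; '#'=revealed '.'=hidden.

Answer: .......
.......
#......
.......
##.....
##.####
##.####

Derivation:
Click 1 (2,0) count=2: revealed 1 new [(2,0)] -> total=1
Click 2 (6,4) count=0: revealed 8 new [(5,3) (5,4) (5,5) (5,6) (6,3) (6,4) (6,5) (6,6)] -> total=9
Click 3 (6,0) count=0: revealed 6 new [(4,0) (4,1) (5,0) (5,1) (6,0) (6,1)] -> total=15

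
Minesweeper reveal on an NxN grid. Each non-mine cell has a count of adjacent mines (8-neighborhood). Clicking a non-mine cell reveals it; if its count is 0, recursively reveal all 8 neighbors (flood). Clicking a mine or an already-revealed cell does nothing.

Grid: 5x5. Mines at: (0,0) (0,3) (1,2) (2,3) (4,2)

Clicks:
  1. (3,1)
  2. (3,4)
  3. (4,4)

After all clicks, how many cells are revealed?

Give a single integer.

Answer: 5

Derivation:
Click 1 (3,1) count=1: revealed 1 new [(3,1)] -> total=1
Click 2 (3,4) count=1: revealed 1 new [(3,4)] -> total=2
Click 3 (4,4) count=0: revealed 3 new [(3,3) (4,3) (4,4)] -> total=5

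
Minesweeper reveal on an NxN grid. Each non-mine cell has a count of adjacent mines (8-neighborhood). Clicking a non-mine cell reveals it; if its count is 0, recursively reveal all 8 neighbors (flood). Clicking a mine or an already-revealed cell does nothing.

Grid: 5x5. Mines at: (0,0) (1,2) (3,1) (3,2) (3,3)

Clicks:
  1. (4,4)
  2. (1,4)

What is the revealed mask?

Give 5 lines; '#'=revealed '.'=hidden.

Answer: ...##
...##
...##
.....
....#

Derivation:
Click 1 (4,4) count=1: revealed 1 new [(4,4)] -> total=1
Click 2 (1,4) count=0: revealed 6 new [(0,3) (0,4) (1,3) (1,4) (2,3) (2,4)] -> total=7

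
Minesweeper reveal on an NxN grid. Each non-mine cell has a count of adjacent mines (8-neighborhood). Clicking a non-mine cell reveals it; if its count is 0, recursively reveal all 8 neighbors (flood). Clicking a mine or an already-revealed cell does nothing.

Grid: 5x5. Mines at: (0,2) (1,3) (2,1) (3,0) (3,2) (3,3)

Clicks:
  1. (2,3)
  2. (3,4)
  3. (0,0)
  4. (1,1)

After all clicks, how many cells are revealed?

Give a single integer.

Click 1 (2,3) count=3: revealed 1 new [(2,3)] -> total=1
Click 2 (3,4) count=1: revealed 1 new [(3,4)] -> total=2
Click 3 (0,0) count=0: revealed 4 new [(0,0) (0,1) (1,0) (1,1)] -> total=6
Click 4 (1,1) count=2: revealed 0 new [(none)] -> total=6

Answer: 6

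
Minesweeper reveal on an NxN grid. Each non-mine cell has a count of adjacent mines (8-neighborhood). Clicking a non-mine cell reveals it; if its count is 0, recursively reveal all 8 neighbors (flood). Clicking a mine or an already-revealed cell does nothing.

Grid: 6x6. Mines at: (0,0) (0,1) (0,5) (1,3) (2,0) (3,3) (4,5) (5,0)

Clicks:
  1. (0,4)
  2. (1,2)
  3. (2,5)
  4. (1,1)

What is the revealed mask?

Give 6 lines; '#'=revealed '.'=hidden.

Answer: ....#.
.##.##
....##
....##
......
......

Derivation:
Click 1 (0,4) count=2: revealed 1 new [(0,4)] -> total=1
Click 2 (1,2) count=2: revealed 1 new [(1,2)] -> total=2
Click 3 (2,5) count=0: revealed 6 new [(1,4) (1,5) (2,4) (2,5) (3,4) (3,5)] -> total=8
Click 4 (1,1) count=3: revealed 1 new [(1,1)] -> total=9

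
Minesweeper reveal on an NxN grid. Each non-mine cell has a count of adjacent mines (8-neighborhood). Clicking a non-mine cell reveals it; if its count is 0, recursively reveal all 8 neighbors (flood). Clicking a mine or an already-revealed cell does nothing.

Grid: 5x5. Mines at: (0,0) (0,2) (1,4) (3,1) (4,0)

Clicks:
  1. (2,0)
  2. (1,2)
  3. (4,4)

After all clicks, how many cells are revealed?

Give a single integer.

Click 1 (2,0) count=1: revealed 1 new [(2,0)] -> total=1
Click 2 (1,2) count=1: revealed 1 new [(1,2)] -> total=2
Click 3 (4,4) count=0: revealed 9 new [(2,2) (2,3) (2,4) (3,2) (3,3) (3,4) (4,2) (4,3) (4,4)] -> total=11

Answer: 11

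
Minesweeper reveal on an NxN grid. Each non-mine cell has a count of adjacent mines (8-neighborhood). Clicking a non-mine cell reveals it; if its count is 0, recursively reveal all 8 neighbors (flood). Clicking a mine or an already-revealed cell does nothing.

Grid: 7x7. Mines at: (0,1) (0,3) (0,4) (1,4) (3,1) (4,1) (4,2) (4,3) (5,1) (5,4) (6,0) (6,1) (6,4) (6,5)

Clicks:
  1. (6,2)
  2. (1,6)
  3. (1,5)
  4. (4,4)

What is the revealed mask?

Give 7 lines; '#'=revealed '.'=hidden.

Click 1 (6,2) count=2: revealed 1 new [(6,2)] -> total=1
Click 2 (1,6) count=0: revealed 15 new [(0,5) (0,6) (1,5) (1,6) (2,4) (2,5) (2,6) (3,4) (3,5) (3,6) (4,4) (4,5) (4,6) (5,5) (5,6)] -> total=16
Click 3 (1,5) count=2: revealed 0 new [(none)] -> total=16
Click 4 (4,4) count=2: revealed 0 new [(none)] -> total=16

Answer: .....##
.....##
....###
....###
....###
.....##
..#....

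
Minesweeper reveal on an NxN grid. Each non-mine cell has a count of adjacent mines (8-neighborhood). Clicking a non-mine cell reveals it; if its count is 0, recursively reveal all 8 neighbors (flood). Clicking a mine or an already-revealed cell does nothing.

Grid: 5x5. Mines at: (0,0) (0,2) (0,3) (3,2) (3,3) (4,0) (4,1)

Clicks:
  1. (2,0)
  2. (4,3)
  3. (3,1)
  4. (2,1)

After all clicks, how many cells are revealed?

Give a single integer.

Click 1 (2,0) count=0: revealed 6 new [(1,0) (1,1) (2,0) (2,1) (3,0) (3,1)] -> total=6
Click 2 (4,3) count=2: revealed 1 new [(4,3)] -> total=7
Click 3 (3,1) count=3: revealed 0 new [(none)] -> total=7
Click 4 (2,1) count=1: revealed 0 new [(none)] -> total=7

Answer: 7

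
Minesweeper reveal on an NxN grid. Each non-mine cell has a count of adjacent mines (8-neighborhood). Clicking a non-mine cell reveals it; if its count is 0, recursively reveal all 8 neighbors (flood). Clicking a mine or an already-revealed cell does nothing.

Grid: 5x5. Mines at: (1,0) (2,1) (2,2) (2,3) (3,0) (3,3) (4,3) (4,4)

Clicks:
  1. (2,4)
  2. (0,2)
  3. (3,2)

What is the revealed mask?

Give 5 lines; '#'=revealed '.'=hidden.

Click 1 (2,4) count=2: revealed 1 new [(2,4)] -> total=1
Click 2 (0,2) count=0: revealed 8 new [(0,1) (0,2) (0,3) (0,4) (1,1) (1,2) (1,3) (1,4)] -> total=9
Click 3 (3,2) count=5: revealed 1 new [(3,2)] -> total=10

Answer: .####
.####
....#
..#..
.....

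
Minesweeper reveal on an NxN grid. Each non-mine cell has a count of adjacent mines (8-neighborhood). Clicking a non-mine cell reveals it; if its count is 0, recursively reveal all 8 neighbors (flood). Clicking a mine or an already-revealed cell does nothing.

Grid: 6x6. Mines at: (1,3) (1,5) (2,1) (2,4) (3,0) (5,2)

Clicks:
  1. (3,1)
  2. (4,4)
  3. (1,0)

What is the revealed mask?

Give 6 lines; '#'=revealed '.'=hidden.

Answer: ......
#.....
......
.#.###
...###
...###

Derivation:
Click 1 (3,1) count=2: revealed 1 new [(3,1)] -> total=1
Click 2 (4,4) count=0: revealed 9 new [(3,3) (3,4) (3,5) (4,3) (4,4) (4,5) (5,3) (5,4) (5,5)] -> total=10
Click 3 (1,0) count=1: revealed 1 new [(1,0)] -> total=11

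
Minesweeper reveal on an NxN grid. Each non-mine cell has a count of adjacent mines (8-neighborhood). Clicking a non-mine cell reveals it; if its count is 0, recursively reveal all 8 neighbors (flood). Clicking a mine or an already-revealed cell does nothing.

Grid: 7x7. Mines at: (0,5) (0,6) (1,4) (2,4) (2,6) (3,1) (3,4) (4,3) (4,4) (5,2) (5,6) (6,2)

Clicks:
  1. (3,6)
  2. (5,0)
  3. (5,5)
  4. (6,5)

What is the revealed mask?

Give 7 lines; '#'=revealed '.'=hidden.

Answer: .......
.......
.......
......#
##.....
##...#.
##...#.

Derivation:
Click 1 (3,6) count=1: revealed 1 new [(3,6)] -> total=1
Click 2 (5,0) count=0: revealed 6 new [(4,0) (4,1) (5,0) (5,1) (6,0) (6,1)] -> total=7
Click 3 (5,5) count=2: revealed 1 new [(5,5)] -> total=8
Click 4 (6,5) count=1: revealed 1 new [(6,5)] -> total=9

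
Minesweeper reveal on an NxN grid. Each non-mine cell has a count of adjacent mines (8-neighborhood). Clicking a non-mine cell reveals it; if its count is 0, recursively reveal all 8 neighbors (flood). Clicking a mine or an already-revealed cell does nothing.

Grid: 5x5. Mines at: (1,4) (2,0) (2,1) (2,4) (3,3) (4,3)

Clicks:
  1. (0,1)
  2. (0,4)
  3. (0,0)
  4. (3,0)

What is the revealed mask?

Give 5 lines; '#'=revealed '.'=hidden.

Click 1 (0,1) count=0: revealed 8 new [(0,0) (0,1) (0,2) (0,3) (1,0) (1,1) (1,2) (1,3)] -> total=8
Click 2 (0,4) count=1: revealed 1 new [(0,4)] -> total=9
Click 3 (0,0) count=0: revealed 0 new [(none)] -> total=9
Click 4 (3,0) count=2: revealed 1 new [(3,0)] -> total=10

Answer: #####
####.
.....
#....
.....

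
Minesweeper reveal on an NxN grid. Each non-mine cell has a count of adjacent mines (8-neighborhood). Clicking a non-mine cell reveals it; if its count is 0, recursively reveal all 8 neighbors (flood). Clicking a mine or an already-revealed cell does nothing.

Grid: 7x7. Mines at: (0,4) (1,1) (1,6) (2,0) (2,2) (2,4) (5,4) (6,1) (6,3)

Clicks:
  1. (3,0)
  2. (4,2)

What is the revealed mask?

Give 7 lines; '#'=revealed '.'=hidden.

Click 1 (3,0) count=1: revealed 1 new [(3,0)] -> total=1
Click 2 (4,2) count=0: revealed 11 new [(3,1) (3,2) (3,3) (4,0) (4,1) (4,2) (4,3) (5,0) (5,1) (5,2) (5,3)] -> total=12

Answer: .......
.......
.......
####...
####...
####...
.......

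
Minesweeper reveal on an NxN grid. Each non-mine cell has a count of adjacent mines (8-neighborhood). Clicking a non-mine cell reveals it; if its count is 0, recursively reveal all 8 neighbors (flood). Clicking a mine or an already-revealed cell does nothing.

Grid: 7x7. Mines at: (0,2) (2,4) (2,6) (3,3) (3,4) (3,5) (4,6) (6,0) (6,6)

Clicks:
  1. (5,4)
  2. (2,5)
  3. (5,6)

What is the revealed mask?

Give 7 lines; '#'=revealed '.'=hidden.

Answer: ##.....
###....
###..#.
###....
######.
#######
.#####.

Derivation:
Click 1 (5,4) count=0: revealed 28 new [(0,0) (0,1) (1,0) (1,1) (1,2) (2,0) (2,1) (2,2) (3,0) (3,1) (3,2) (4,0) (4,1) (4,2) (4,3) (4,4) (4,5) (5,0) (5,1) (5,2) (5,3) (5,4) (5,5) (6,1) (6,2) (6,3) (6,4) (6,5)] -> total=28
Click 2 (2,5) count=4: revealed 1 new [(2,5)] -> total=29
Click 3 (5,6) count=2: revealed 1 new [(5,6)] -> total=30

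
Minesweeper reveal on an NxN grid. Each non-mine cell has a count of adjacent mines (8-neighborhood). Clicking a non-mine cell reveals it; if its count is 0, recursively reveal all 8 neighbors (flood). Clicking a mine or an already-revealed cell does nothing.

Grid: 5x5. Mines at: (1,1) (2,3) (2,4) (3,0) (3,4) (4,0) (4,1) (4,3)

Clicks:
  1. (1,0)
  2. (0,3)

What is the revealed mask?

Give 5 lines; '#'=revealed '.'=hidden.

Answer: ..###
#.###
.....
.....
.....

Derivation:
Click 1 (1,0) count=1: revealed 1 new [(1,0)] -> total=1
Click 2 (0,3) count=0: revealed 6 new [(0,2) (0,3) (0,4) (1,2) (1,3) (1,4)] -> total=7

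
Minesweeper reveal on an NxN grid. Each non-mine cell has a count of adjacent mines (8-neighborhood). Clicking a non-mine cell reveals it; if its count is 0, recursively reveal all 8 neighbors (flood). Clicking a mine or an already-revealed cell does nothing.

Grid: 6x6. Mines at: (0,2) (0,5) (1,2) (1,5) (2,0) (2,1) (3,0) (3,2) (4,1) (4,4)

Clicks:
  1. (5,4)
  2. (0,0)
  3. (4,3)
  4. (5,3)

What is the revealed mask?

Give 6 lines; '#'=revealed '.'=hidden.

Answer: ##....
##....
......
......
...#..
...##.

Derivation:
Click 1 (5,4) count=1: revealed 1 new [(5,4)] -> total=1
Click 2 (0,0) count=0: revealed 4 new [(0,0) (0,1) (1,0) (1,1)] -> total=5
Click 3 (4,3) count=2: revealed 1 new [(4,3)] -> total=6
Click 4 (5,3) count=1: revealed 1 new [(5,3)] -> total=7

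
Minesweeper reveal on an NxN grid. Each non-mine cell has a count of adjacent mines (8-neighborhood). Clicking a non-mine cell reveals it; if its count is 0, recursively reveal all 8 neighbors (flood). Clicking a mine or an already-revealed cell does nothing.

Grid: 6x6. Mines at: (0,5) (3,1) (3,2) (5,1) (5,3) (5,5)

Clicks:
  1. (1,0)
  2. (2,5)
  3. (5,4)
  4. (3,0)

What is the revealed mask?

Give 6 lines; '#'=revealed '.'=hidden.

Click 1 (1,0) count=0: revealed 23 new [(0,0) (0,1) (0,2) (0,3) (0,4) (1,0) (1,1) (1,2) (1,3) (1,4) (1,5) (2,0) (2,1) (2,2) (2,3) (2,4) (2,5) (3,3) (3,4) (3,5) (4,3) (4,4) (4,5)] -> total=23
Click 2 (2,5) count=0: revealed 0 new [(none)] -> total=23
Click 3 (5,4) count=2: revealed 1 new [(5,4)] -> total=24
Click 4 (3,0) count=1: revealed 1 new [(3,0)] -> total=25

Answer: #####.
######
######
#..###
...###
....#.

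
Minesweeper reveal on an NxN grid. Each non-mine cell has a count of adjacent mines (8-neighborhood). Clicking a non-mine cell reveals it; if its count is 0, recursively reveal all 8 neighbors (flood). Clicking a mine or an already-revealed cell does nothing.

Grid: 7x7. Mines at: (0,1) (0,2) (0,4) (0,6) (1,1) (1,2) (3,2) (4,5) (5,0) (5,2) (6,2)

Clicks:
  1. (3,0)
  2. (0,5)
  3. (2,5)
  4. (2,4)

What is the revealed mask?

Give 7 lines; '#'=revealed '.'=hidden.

Click 1 (3,0) count=0: revealed 6 new [(2,0) (2,1) (3,0) (3,1) (4,0) (4,1)] -> total=6
Click 2 (0,5) count=2: revealed 1 new [(0,5)] -> total=7
Click 3 (2,5) count=0: revealed 12 new [(1,3) (1,4) (1,5) (1,6) (2,3) (2,4) (2,5) (2,6) (3,3) (3,4) (3,5) (3,6)] -> total=19
Click 4 (2,4) count=0: revealed 0 new [(none)] -> total=19

Answer: .....#.
...####
##.####
##.####
##.....
.......
.......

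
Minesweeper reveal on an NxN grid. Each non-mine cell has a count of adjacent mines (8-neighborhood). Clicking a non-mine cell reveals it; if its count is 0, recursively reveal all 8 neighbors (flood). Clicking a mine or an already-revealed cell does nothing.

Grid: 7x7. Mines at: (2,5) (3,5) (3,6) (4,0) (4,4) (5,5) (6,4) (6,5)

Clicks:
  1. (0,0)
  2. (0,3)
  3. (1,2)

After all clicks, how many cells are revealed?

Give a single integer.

Answer: 35

Derivation:
Click 1 (0,0) count=0: revealed 35 new [(0,0) (0,1) (0,2) (0,3) (0,4) (0,5) (0,6) (1,0) (1,1) (1,2) (1,3) (1,4) (1,5) (1,6) (2,0) (2,1) (2,2) (2,3) (2,4) (3,0) (3,1) (3,2) (3,3) (3,4) (4,1) (4,2) (4,3) (5,0) (5,1) (5,2) (5,3) (6,0) (6,1) (6,2) (6,3)] -> total=35
Click 2 (0,3) count=0: revealed 0 new [(none)] -> total=35
Click 3 (1,2) count=0: revealed 0 new [(none)] -> total=35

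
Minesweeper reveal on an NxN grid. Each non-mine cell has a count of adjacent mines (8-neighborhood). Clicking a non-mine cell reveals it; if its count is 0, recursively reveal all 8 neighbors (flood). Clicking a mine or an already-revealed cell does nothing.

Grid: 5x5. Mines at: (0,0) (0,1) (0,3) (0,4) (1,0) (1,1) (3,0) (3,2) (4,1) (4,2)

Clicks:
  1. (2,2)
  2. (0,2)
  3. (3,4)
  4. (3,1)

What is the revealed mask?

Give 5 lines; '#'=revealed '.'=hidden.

Answer: ..#..
...##
..###
.#.##
...##

Derivation:
Click 1 (2,2) count=2: revealed 1 new [(2,2)] -> total=1
Click 2 (0,2) count=3: revealed 1 new [(0,2)] -> total=2
Click 3 (3,4) count=0: revealed 8 new [(1,3) (1,4) (2,3) (2,4) (3,3) (3,4) (4,3) (4,4)] -> total=10
Click 4 (3,1) count=4: revealed 1 new [(3,1)] -> total=11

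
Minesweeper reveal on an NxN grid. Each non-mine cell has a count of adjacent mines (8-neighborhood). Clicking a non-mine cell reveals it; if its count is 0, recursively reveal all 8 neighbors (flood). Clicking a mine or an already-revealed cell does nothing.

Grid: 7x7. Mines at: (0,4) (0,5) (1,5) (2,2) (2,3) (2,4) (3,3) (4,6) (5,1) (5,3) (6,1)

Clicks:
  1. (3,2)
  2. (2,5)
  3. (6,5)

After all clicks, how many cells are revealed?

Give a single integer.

Answer: 8

Derivation:
Click 1 (3,2) count=3: revealed 1 new [(3,2)] -> total=1
Click 2 (2,5) count=2: revealed 1 new [(2,5)] -> total=2
Click 3 (6,5) count=0: revealed 6 new [(5,4) (5,5) (5,6) (6,4) (6,5) (6,6)] -> total=8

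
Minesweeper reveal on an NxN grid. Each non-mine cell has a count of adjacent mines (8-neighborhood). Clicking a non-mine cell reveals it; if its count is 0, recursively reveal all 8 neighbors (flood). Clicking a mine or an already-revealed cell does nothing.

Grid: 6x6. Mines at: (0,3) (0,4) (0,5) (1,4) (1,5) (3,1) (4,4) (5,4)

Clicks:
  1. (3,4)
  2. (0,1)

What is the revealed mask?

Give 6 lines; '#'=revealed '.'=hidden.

Click 1 (3,4) count=1: revealed 1 new [(3,4)] -> total=1
Click 2 (0,1) count=0: revealed 9 new [(0,0) (0,1) (0,2) (1,0) (1,1) (1,2) (2,0) (2,1) (2,2)] -> total=10

Answer: ###...
###...
###...
....#.
......
......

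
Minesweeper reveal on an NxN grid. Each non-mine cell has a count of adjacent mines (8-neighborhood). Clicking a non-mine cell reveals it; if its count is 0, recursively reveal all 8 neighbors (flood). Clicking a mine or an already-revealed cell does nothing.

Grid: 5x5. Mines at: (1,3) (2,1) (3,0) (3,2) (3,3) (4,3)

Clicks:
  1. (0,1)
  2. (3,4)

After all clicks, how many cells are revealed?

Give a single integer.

Click 1 (0,1) count=0: revealed 6 new [(0,0) (0,1) (0,2) (1,0) (1,1) (1,2)] -> total=6
Click 2 (3,4) count=2: revealed 1 new [(3,4)] -> total=7

Answer: 7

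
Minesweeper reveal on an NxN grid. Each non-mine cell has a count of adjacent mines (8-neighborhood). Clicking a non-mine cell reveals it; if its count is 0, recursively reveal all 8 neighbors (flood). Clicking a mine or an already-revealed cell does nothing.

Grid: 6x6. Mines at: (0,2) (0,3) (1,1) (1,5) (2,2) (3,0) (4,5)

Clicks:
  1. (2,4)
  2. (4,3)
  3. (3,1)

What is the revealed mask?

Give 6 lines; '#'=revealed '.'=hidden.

Answer: ......
......
....#.
.####.
#####.
#####.

Derivation:
Click 1 (2,4) count=1: revealed 1 new [(2,4)] -> total=1
Click 2 (4,3) count=0: revealed 14 new [(3,1) (3,2) (3,3) (3,4) (4,0) (4,1) (4,2) (4,3) (4,4) (5,0) (5,1) (5,2) (5,3) (5,4)] -> total=15
Click 3 (3,1) count=2: revealed 0 new [(none)] -> total=15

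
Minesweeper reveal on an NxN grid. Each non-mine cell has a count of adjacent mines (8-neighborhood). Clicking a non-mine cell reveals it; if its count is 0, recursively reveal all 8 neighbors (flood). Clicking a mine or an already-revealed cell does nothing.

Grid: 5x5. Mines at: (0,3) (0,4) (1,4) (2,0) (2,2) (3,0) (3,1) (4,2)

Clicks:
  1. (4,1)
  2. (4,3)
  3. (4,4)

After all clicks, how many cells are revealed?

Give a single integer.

Click 1 (4,1) count=3: revealed 1 new [(4,1)] -> total=1
Click 2 (4,3) count=1: revealed 1 new [(4,3)] -> total=2
Click 3 (4,4) count=0: revealed 5 new [(2,3) (2,4) (3,3) (3,4) (4,4)] -> total=7

Answer: 7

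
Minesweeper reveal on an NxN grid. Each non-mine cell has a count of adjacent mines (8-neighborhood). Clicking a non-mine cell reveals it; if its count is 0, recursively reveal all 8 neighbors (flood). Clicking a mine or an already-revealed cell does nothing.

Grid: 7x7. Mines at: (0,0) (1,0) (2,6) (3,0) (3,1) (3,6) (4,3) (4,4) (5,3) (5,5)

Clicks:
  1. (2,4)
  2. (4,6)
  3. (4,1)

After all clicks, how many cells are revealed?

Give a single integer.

Click 1 (2,4) count=0: revealed 21 new [(0,1) (0,2) (0,3) (0,4) (0,5) (0,6) (1,1) (1,2) (1,3) (1,4) (1,5) (1,6) (2,1) (2,2) (2,3) (2,4) (2,5) (3,2) (3,3) (3,4) (3,5)] -> total=21
Click 2 (4,6) count=2: revealed 1 new [(4,6)] -> total=22
Click 3 (4,1) count=2: revealed 1 new [(4,1)] -> total=23

Answer: 23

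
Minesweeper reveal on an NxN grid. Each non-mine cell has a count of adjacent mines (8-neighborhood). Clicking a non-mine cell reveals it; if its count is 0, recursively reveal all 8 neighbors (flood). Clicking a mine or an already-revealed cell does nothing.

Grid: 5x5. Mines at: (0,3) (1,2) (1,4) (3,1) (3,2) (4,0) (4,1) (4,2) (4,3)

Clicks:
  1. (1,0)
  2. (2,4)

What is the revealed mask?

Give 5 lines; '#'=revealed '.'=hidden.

Answer: ##...
##...
##..#
.....
.....

Derivation:
Click 1 (1,0) count=0: revealed 6 new [(0,0) (0,1) (1,0) (1,1) (2,0) (2,1)] -> total=6
Click 2 (2,4) count=1: revealed 1 new [(2,4)] -> total=7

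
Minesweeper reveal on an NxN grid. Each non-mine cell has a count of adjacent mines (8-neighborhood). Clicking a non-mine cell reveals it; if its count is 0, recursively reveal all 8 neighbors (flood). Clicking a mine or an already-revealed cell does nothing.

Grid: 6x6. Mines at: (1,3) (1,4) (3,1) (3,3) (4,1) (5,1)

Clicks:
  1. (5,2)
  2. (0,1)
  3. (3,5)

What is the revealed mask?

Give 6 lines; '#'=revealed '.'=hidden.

Click 1 (5,2) count=2: revealed 1 new [(5,2)] -> total=1
Click 2 (0,1) count=0: revealed 9 new [(0,0) (0,1) (0,2) (1,0) (1,1) (1,2) (2,0) (2,1) (2,2)] -> total=10
Click 3 (3,5) count=0: revealed 11 new [(2,4) (2,5) (3,4) (3,5) (4,2) (4,3) (4,4) (4,5) (5,3) (5,4) (5,5)] -> total=21

Answer: ###...
###...
###.##
....##
..####
..####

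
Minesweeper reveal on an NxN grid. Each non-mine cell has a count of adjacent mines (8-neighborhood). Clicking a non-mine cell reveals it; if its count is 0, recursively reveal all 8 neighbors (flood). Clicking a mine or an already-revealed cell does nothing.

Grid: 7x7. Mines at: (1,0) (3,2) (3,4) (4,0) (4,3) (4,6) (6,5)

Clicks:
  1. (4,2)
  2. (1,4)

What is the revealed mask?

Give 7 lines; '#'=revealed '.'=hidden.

Answer: .######
.######
.######
.....##
..#....
.......
.......

Derivation:
Click 1 (4,2) count=2: revealed 1 new [(4,2)] -> total=1
Click 2 (1,4) count=0: revealed 20 new [(0,1) (0,2) (0,3) (0,4) (0,5) (0,6) (1,1) (1,2) (1,3) (1,4) (1,5) (1,6) (2,1) (2,2) (2,3) (2,4) (2,5) (2,6) (3,5) (3,6)] -> total=21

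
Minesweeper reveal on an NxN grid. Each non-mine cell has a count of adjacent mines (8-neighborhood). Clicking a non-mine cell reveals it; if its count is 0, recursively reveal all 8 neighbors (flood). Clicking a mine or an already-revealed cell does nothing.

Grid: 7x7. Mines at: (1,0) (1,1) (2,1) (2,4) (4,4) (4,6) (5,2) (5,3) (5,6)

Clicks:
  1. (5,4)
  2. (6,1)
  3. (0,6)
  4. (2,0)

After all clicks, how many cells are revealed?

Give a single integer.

Answer: 17

Derivation:
Click 1 (5,4) count=2: revealed 1 new [(5,4)] -> total=1
Click 2 (6,1) count=1: revealed 1 new [(6,1)] -> total=2
Click 3 (0,6) count=0: revealed 14 new [(0,2) (0,3) (0,4) (0,5) (0,6) (1,2) (1,3) (1,4) (1,5) (1,6) (2,5) (2,6) (3,5) (3,6)] -> total=16
Click 4 (2,0) count=3: revealed 1 new [(2,0)] -> total=17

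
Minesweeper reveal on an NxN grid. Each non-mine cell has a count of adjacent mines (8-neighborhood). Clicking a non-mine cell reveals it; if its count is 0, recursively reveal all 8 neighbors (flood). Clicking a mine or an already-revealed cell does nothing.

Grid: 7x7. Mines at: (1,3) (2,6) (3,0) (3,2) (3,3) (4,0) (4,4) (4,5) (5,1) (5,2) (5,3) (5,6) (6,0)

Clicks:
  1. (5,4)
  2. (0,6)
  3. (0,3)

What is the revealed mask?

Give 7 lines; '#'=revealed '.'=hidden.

Answer: ...####
....###
.......
.......
.......
....#..
.......

Derivation:
Click 1 (5,4) count=3: revealed 1 new [(5,4)] -> total=1
Click 2 (0,6) count=0: revealed 6 new [(0,4) (0,5) (0,6) (1,4) (1,5) (1,6)] -> total=7
Click 3 (0,3) count=1: revealed 1 new [(0,3)] -> total=8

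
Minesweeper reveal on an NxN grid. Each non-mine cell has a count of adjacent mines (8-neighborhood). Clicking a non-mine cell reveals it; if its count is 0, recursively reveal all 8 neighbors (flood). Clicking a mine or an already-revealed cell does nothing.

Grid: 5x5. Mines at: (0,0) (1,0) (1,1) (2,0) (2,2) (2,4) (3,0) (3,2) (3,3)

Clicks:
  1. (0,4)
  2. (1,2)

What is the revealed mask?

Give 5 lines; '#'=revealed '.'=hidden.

Click 1 (0,4) count=0: revealed 6 new [(0,2) (0,3) (0,4) (1,2) (1,3) (1,4)] -> total=6
Click 2 (1,2) count=2: revealed 0 new [(none)] -> total=6

Answer: ..###
..###
.....
.....
.....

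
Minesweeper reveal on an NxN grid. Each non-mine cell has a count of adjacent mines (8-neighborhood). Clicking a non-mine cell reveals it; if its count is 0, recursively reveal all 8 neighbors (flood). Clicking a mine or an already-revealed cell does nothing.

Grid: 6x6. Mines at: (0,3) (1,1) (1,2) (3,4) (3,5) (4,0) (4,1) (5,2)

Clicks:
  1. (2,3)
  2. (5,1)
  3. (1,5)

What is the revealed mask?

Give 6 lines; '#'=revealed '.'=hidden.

Answer: ....##
....##
...###
......
......
.#....

Derivation:
Click 1 (2,3) count=2: revealed 1 new [(2,3)] -> total=1
Click 2 (5,1) count=3: revealed 1 new [(5,1)] -> total=2
Click 3 (1,5) count=0: revealed 6 new [(0,4) (0,5) (1,4) (1,5) (2,4) (2,5)] -> total=8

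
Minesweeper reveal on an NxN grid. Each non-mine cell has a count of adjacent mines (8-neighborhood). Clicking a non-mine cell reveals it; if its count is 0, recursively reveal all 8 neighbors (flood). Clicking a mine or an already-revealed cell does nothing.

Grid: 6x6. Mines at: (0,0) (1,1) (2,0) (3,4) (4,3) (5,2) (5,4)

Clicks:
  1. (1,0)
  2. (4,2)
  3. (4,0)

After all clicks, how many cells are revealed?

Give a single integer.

Click 1 (1,0) count=3: revealed 1 new [(1,0)] -> total=1
Click 2 (4,2) count=2: revealed 1 new [(4,2)] -> total=2
Click 3 (4,0) count=0: revealed 6 new [(3,0) (3,1) (4,0) (4,1) (5,0) (5,1)] -> total=8

Answer: 8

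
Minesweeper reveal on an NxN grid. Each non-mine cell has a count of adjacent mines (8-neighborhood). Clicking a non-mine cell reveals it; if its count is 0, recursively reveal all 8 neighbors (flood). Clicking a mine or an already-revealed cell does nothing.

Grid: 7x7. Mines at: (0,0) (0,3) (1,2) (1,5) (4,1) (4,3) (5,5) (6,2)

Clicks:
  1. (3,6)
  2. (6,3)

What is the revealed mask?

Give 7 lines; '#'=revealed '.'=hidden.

Click 1 (3,6) count=0: revealed 9 new [(2,4) (2,5) (2,6) (3,4) (3,5) (3,6) (4,4) (4,5) (4,6)] -> total=9
Click 2 (6,3) count=1: revealed 1 new [(6,3)] -> total=10

Answer: .......
.......
....###
....###
....###
.......
...#...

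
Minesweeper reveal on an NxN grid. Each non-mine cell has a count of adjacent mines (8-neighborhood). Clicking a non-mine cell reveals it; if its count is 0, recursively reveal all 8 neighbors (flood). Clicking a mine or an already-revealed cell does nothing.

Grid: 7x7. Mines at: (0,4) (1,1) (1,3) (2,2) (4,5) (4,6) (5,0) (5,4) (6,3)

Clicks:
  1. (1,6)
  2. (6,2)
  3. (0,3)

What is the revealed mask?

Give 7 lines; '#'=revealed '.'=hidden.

Answer: ...#.##
....###
....###
....###
.......
.......
..#....

Derivation:
Click 1 (1,6) count=0: revealed 11 new [(0,5) (0,6) (1,4) (1,5) (1,6) (2,4) (2,5) (2,6) (3,4) (3,5) (3,6)] -> total=11
Click 2 (6,2) count=1: revealed 1 new [(6,2)] -> total=12
Click 3 (0,3) count=2: revealed 1 new [(0,3)] -> total=13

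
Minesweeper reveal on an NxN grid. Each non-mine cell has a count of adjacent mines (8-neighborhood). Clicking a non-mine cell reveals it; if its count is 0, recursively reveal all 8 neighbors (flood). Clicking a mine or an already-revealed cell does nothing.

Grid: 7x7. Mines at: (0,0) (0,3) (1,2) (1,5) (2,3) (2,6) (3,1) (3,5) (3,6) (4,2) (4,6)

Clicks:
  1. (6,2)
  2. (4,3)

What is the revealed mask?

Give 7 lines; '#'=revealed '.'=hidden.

Click 1 (6,2) count=0: revealed 19 new [(4,0) (4,1) (4,3) (4,4) (4,5) (5,0) (5,1) (5,2) (5,3) (5,4) (5,5) (5,6) (6,0) (6,1) (6,2) (6,3) (6,4) (6,5) (6,6)] -> total=19
Click 2 (4,3) count=1: revealed 0 new [(none)] -> total=19

Answer: .......
.......
.......
.......
##.###.
#######
#######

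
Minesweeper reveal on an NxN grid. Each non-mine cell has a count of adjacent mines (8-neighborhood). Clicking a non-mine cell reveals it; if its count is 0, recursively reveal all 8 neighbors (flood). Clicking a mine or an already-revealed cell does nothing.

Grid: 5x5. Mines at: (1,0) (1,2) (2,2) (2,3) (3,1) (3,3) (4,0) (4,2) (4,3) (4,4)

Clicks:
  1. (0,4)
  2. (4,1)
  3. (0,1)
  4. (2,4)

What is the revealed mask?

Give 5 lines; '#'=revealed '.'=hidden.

Click 1 (0,4) count=0: revealed 4 new [(0,3) (0,4) (1,3) (1,4)] -> total=4
Click 2 (4,1) count=3: revealed 1 new [(4,1)] -> total=5
Click 3 (0,1) count=2: revealed 1 new [(0,1)] -> total=6
Click 4 (2,4) count=2: revealed 1 new [(2,4)] -> total=7

Answer: .#.##
...##
....#
.....
.#...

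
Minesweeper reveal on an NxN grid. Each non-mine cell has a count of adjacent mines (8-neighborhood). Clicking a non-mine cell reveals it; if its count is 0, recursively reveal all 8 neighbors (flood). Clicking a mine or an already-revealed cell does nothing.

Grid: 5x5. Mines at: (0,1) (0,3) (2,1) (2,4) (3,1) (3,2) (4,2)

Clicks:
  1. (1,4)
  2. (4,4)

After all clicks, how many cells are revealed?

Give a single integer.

Answer: 5

Derivation:
Click 1 (1,4) count=2: revealed 1 new [(1,4)] -> total=1
Click 2 (4,4) count=0: revealed 4 new [(3,3) (3,4) (4,3) (4,4)] -> total=5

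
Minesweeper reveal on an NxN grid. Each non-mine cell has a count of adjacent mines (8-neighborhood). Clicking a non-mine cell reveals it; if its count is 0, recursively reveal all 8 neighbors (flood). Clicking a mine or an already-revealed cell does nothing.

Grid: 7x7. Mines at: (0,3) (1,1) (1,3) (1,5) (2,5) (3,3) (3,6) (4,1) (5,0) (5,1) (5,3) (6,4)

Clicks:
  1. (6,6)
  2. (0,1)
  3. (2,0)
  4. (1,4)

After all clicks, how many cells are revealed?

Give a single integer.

Click 1 (6,6) count=0: revealed 6 new [(4,5) (4,6) (5,5) (5,6) (6,5) (6,6)] -> total=6
Click 2 (0,1) count=1: revealed 1 new [(0,1)] -> total=7
Click 3 (2,0) count=1: revealed 1 new [(2,0)] -> total=8
Click 4 (1,4) count=4: revealed 1 new [(1,4)] -> total=9

Answer: 9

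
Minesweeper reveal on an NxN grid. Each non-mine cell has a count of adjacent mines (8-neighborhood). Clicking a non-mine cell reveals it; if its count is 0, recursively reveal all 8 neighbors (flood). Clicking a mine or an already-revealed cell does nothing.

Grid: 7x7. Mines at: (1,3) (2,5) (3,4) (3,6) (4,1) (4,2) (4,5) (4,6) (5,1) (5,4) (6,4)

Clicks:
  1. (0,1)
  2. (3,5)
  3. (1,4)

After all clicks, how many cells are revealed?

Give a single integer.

Answer: 14

Derivation:
Click 1 (0,1) count=0: revealed 12 new [(0,0) (0,1) (0,2) (1,0) (1,1) (1,2) (2,0) (2,1) (2,2) (3,0) (3,1) (3,2)] -> total=12
Click 2 (3,5) count=5: revealed 1 new [(3,5)] -> total=13
Click 3 (1,4) count=2: revealed 1 new [(1,4)] -> total=14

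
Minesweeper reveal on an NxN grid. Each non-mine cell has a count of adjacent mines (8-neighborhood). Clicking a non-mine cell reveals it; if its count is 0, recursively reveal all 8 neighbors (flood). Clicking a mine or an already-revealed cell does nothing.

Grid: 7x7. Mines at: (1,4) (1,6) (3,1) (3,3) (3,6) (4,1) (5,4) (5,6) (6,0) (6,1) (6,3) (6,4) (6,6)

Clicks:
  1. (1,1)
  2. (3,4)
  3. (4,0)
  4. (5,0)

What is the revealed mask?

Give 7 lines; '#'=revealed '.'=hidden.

Click 1 (1,1) count=0: revealed 12 new [(0,0) (0,1) (0,2) (0,3) (1,0) (1,1) (1,2) (1,3) (2,0) (2,1) (2,2) (2,3)] -> total=12
Click 2 (3,4) count=1: revealed 1 new [(3,4)] -> total=13
Click 3 (4,0) count=2: revealed 1 new [(4,0)] -> total=14
Click 4 (5,0) count=3: revealed 1 new [(5,0)] -> total=15

Answer: ####...
####...
####...
....#..
#......
#......
.......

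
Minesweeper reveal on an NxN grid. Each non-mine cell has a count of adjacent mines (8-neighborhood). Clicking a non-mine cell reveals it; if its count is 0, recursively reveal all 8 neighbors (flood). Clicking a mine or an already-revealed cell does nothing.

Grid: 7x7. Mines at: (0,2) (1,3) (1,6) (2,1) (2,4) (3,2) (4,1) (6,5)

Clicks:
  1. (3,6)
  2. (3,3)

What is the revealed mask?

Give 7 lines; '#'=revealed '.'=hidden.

Answer: .......
.......
.....##
...####
..#####
#######
#####..

Derivation:
Click 1 (3,6) count=0: revealed 23 new [(2,5) (2,6) (3,3) (3,4) (3,5) (3,6) (4,2) (4,3) (4,4) (4,5) (4,6) (5,0) (5,1) (5,2) (5,3) (5,4) (5,5) (5,6) (6,0) (6,1) (6,2) (6,3) (6,4)] -> total=23
Click 2 (3,3) count=2: revealed 0 new [(none)] -> total=23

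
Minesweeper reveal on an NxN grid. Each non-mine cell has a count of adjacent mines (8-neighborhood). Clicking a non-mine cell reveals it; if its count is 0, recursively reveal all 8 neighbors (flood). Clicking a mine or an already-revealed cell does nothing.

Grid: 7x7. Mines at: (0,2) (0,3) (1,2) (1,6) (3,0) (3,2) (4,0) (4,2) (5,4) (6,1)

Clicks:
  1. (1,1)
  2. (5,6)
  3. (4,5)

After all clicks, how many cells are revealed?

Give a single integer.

Answer: 20

Derivation:
Click 1 (1,1) count=2: revealed 1 new [(1,1)] -> total=1
Click 2 (5,6) count=0: revealed 19 new [(1,3) (1,4) (1,5) (2,3) (2,4) (2,5) (2,6) (3,3) (3,4) (3,5) (3,6) (4,3) (4,4) (4,5) (4,6) (5,5) (5,6) (6,5) (6,6)] -> total=20
Click 3 (4,5) count=1: revealed 0 new [(none)] -> total=20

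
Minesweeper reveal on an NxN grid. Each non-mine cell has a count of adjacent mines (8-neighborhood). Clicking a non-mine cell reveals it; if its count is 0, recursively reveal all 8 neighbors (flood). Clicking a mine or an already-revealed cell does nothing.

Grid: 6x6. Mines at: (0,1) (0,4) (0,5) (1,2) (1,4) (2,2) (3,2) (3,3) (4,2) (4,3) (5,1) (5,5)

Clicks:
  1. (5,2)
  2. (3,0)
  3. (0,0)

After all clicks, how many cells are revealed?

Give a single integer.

Answer: 10

Derivation:
Click 1 (5,2) count=3: revealed 1 new [(5,2)] -> total=1
Click 2 (3,0) count=0: revealed 8 new [(1,0) (1,1) (2,0) (2,1) (3,0) (3,1) (4,0) (4,1)] -> total=9
Click 3 (0,0) count=1: revealed 1 new [(0,0)] -> total=10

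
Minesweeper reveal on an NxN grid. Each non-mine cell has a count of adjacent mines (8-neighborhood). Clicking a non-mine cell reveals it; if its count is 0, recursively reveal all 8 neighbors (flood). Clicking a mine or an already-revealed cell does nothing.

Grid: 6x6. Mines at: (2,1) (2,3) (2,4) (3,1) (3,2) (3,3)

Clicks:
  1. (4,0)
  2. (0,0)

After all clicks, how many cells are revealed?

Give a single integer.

Answer: 13

Derivation:
Click 1 (4,0) count=1: revealed 1 new [(4,0)] -> total=1
Click 2 (0,0) count=0: revealed 12 new [(0,0) (0,1) (0,2) (0,3) (0,4) (0,5) (1,0) (1,1) (1,2) (1,3) (1,4) (1,5)] -> total=13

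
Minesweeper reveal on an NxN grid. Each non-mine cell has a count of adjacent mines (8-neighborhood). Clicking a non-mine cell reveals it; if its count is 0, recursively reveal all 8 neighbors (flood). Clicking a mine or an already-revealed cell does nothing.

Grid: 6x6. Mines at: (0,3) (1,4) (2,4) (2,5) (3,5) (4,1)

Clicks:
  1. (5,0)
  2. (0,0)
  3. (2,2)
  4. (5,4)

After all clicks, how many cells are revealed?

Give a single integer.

Click 1 (5,0) count=1: revealed 1 new [(5,0)] -> total=1
Click 2 (0,0) count=0: revealed 15 new [(0,0) (0,1) (0,2) (1,0) (1,1) (1,2) (1,3) (2,0) (2,1) (2,2) (2,3) (3,0) (3,1) (3,2) (3,3)] -> total=16
Click 3 (2,2) count=0: revealed 0 new [(none)] -> total=16
Click 4 (5,4) count=0: revealed 9 new [(3,4) (4,2) (4,3) (4,4) (4,5) (5,2) (5,3) (5,4) (5,5)] -> total=25

Answer: 25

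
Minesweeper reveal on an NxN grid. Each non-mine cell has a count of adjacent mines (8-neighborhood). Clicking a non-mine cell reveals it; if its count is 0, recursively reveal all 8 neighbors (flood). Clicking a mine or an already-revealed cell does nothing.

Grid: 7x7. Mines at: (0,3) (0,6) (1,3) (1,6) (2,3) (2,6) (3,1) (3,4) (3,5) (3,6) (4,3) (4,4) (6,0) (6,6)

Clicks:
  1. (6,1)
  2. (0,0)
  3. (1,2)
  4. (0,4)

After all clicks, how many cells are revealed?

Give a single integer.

Answer: 11

Derivation:
Click 1 (6,1) count=1: revealed 1 new [(6,1)] -> total=1
Click 2 (0,0) count=0: revealed 9 new [(0,0) (0,1) (0,2) (1,0) (1,1) (1,2) (2,0) (2,1) (2,2)] -> total=10
Click 3 (1,2) count=3: revealed 0 new [(none)] -> total=10
Click 4 (0,4) count=2: revealed 1 new [(0,4)] -> total=11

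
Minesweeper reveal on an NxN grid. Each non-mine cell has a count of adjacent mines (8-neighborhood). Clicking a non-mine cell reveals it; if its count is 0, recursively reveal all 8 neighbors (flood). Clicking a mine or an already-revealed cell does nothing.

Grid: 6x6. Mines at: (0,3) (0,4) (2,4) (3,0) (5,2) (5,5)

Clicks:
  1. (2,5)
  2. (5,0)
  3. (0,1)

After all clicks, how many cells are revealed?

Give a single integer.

Click 1 (2,5) count=1: revealed 1 new [(2,5)] -> total=1
Click 2 (5,0) count=0: revealed 4 new [(4,0) (4,1) (5,0) (5,1)] -> total=5
Click 3 (0,1) count=0: revealed 16 new [(0,0) (0,1) (0,2) (1,0) (1,1) (1,2) (1,3) (2,0) (2,1) (2,2) (2,3) (3,1) (3,2) (3,3) (4,2) (4,3)] -> total=21

Answer: 21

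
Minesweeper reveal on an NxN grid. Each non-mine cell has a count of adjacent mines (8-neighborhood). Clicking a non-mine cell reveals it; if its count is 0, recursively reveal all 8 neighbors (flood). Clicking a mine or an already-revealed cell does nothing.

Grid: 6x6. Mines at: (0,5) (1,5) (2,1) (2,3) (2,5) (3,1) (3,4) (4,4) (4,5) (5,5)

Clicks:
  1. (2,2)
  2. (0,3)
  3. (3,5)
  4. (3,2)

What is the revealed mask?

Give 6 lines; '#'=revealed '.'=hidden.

Click 1 (2,2) count=3: revealed 1 new [(2,2)] -> total=1
Click 2 (0,3) count=0: revealed 10 new [(0,0) (0,1) (0,2) (0,3) (0,4) (1,0) (1,1) (1,2) (1,3) (1,4)] -> total=11
Click 3 (3,5) count=4: revealed 1 new [(3,5)] -> total=12
Click 4 (3,2) count=3: revealed 1 new [(3,2)] -> total=13

Answer: #####.
#####.
..#...
..#..#
......
......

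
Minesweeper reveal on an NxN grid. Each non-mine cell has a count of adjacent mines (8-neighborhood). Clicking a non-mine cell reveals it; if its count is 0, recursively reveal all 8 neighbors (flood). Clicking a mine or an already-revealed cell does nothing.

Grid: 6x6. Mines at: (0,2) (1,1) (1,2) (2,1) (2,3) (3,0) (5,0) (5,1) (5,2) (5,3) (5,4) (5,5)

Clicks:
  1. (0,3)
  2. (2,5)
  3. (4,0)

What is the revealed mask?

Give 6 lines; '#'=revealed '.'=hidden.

Answer: ...###
...###
....##
....##
#...##
......

Derivation:
Click 1 (0,3) count=2: revealed 1 new [(0,3)] -> total=1
Click 2 (2,5) count=0: revealed 11 new [(0,4) (0,5) (1,3) (1,4) (1,5) (2,4) (2,5) (3,4) (3,5) (4,4) (4,5)] -> total=12
Click 3 (4,0) count=3: revealed 1 new [(4,0)] -> total=13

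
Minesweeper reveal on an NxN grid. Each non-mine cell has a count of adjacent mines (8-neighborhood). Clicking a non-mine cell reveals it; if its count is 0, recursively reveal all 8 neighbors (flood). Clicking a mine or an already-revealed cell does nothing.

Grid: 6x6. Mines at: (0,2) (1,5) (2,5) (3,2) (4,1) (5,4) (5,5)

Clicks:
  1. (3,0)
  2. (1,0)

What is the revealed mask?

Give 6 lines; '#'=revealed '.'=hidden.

Answer: ##....
##....
##....
##....
......
......

Derivation:
Click 1 (3,0) count=1: revealed 1 new [(3,0)] -> total=1
Click 2 (1,0) count=0: revealed 7 new [(0,0) (0,1) (1,0) (1,1) (2,0) (2,1) (3,1)] -> total=8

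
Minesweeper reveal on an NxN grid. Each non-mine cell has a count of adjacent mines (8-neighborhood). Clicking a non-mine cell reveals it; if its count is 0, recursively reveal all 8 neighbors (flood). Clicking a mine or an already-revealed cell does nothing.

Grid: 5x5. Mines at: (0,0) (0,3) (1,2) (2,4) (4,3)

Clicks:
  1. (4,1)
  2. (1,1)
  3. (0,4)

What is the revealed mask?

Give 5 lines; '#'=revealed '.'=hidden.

Click 1 (4,1) count=0: revealed 11 new [(1,0) (1,1) (2,0) (2,1) (2,2) (3,0) (3,1) (3,2) (4,0) (4,1) (4,2)] -> total=11
Click 2 (1,1) count=2: revealed 0 new [(none)] -> total=11
Click 3 (0,4) count=1: revealed 1 new [(0,4)] -> total=12

Answer: ....#
##...
###..
###..
###..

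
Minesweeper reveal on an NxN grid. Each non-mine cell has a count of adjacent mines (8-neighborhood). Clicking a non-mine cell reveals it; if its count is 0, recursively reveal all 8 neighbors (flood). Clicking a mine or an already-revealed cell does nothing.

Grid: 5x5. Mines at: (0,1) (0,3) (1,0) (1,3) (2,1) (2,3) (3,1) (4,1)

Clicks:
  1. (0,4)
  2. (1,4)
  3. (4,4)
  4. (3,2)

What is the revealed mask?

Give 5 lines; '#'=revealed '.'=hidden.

Answer: ....#
....#
.....
..###
..###

Derivation:
Click 1 (0,4) count=2: revealed 1 new [(0,4)] -> total=1
Click 2 (1,4) count=3: revealed 1 new [(1,4)] -> total=2
Click 3 (4,4) count=0: revealed 6 new [(3,2) (3,3) (3,4) (4,2) (4,3) (4,4)] -> total=8
Click 4 (3,2) count=4: revealed 0 new [(none)] -> total=8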